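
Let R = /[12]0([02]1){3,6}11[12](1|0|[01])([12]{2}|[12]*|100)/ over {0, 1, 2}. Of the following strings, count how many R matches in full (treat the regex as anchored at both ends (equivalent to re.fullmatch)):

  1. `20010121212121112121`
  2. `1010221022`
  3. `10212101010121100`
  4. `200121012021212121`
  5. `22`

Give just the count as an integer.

1

1 → match
2 → no match
3 → no match
4 → no match
5 → no match
Total matched: 1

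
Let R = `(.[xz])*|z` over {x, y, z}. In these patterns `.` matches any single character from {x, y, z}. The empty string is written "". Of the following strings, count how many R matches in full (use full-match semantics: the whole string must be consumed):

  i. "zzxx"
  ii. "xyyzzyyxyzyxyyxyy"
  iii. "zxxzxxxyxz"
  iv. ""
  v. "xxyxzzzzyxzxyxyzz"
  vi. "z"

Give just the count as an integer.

i. "zzxx" → match
ii → no match
iii. "zxxzxxxyxz" → no match
iv. "" → match
v → no match
vi. "z" → match
Total matched: 3

3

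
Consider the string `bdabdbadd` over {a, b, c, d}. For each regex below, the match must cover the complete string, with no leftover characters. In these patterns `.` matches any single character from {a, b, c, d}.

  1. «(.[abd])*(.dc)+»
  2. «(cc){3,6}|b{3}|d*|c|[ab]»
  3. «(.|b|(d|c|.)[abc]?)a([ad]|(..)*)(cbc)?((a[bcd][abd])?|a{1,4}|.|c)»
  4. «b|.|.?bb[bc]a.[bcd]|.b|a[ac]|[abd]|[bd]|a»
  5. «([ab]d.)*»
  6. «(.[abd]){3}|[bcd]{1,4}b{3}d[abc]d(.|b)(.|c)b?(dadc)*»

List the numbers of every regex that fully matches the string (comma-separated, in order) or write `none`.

1 → no match — must end with `dc`
2 → no match
3 → no match
4 → no match
5 → match
6 → no match

5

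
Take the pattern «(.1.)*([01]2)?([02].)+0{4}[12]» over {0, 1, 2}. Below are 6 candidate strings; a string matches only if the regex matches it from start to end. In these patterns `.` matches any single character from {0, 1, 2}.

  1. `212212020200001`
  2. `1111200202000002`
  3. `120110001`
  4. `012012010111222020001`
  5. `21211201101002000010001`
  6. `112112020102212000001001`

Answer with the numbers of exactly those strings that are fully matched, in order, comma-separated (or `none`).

1 → match
2 → match
3. `120110001` → no match
4 → no match
5 → no match
6 → no match

1, 2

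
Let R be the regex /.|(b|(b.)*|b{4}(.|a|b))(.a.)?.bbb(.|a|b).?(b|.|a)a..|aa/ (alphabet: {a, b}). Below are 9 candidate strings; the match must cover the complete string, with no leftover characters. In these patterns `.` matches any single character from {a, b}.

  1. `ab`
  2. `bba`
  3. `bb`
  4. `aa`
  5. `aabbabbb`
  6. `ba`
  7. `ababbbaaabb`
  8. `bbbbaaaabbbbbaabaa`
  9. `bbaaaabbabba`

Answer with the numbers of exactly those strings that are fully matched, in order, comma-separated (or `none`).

1 → no match
2 → no match
3 → no match
4 → match
5 → no match
6 → no match
7 → no match
8 → no match
9 → no match

4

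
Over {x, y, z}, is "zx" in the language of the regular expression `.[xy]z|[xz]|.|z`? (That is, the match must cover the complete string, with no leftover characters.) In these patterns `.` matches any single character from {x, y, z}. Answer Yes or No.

No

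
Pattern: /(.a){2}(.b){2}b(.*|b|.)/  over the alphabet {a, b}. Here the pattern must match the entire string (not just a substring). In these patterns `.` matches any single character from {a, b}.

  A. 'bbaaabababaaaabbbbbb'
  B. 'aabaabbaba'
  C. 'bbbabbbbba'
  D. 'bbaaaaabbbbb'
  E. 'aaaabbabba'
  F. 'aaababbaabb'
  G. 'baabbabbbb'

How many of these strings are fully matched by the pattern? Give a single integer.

1

A → no match
B → no match
C → no match
D → no match
E → match
F → no match
G → no match
Total matched: 1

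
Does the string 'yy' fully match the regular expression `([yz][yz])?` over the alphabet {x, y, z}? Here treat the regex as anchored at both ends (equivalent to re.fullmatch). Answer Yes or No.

Yes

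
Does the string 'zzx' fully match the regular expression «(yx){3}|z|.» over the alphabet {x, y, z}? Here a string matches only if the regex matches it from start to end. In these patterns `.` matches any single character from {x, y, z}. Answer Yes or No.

No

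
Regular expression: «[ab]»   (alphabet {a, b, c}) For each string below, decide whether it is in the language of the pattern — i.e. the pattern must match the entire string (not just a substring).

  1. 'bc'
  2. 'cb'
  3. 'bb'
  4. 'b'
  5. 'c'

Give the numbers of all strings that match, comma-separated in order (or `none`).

4

1 → no match
2 → no match
3 → no match
4 → match
5 → no match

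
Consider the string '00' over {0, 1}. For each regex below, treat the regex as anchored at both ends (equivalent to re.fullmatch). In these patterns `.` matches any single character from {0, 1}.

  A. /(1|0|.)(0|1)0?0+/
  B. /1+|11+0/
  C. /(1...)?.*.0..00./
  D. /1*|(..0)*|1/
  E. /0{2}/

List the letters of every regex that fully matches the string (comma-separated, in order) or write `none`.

A → no match
B → no match
C → no match
D → no match
E → match

E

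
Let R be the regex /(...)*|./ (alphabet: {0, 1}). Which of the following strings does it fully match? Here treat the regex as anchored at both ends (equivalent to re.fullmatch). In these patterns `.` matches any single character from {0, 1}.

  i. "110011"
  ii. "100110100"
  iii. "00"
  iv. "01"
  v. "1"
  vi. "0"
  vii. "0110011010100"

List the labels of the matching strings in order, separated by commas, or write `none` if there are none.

i → match
ii → match
iii → no match
iv → no match
v → match
vi → match
vii → no match

i, ii, v, vi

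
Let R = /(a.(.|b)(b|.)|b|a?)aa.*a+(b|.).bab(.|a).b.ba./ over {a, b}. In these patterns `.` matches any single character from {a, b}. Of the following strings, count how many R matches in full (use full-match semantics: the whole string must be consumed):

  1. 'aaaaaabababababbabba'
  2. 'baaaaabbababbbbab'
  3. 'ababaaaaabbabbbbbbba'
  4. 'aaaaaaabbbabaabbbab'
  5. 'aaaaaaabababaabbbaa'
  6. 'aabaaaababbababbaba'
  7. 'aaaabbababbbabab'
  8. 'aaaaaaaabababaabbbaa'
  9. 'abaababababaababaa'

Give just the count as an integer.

1 → no match
2 → match
3 → no match
4 → match
5 → match
6 → no match
7 → no match
8 → match
9 → no match
Total matched: 4

4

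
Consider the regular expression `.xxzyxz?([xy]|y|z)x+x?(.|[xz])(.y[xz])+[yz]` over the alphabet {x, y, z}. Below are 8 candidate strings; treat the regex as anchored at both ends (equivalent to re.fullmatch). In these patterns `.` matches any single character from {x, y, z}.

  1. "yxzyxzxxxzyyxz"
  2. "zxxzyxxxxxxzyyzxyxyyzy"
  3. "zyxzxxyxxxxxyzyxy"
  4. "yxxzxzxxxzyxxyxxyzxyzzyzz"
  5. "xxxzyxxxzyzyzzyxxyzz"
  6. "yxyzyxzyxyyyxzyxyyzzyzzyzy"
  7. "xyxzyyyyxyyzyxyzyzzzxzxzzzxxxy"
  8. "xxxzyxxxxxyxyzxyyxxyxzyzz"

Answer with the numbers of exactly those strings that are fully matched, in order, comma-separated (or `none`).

2

1 → no match
2 → match
3 → no match
4 → no match
5 → no match
6 → no match
7 → no match
8 → no match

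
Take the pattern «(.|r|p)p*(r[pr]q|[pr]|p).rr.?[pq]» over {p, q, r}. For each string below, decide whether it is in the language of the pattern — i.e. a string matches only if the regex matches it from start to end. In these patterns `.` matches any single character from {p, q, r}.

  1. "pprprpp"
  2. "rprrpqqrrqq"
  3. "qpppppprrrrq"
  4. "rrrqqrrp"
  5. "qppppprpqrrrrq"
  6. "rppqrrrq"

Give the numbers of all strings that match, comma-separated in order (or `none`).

3, 4, 5, 6

1 → no match
2 → no match
3 → match
4 → match
5 → match
6 → match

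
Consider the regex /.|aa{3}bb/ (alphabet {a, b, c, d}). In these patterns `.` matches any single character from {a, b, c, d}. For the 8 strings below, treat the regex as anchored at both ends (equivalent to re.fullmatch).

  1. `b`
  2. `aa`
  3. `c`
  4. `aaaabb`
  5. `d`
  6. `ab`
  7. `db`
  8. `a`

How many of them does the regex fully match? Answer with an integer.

5

1. `b` → match
2. `aa` → no match
3. `c` → match
4. `aaaabb` → match
5. `d` → match
6. `ab` → no match
7. `db` → no match
8. `a` → match
Total matched: 5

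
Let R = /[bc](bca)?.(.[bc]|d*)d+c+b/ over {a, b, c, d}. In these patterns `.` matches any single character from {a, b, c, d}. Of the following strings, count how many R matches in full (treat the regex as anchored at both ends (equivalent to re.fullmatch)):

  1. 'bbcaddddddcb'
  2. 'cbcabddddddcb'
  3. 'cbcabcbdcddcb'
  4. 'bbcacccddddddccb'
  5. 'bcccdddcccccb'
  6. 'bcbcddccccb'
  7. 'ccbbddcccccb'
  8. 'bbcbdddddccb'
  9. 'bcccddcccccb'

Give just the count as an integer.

1 → match
2 → match
3 → no match
4 → match
5 → match
6 → match
7 → match
8 → match
9 → match
Total matched: 8

8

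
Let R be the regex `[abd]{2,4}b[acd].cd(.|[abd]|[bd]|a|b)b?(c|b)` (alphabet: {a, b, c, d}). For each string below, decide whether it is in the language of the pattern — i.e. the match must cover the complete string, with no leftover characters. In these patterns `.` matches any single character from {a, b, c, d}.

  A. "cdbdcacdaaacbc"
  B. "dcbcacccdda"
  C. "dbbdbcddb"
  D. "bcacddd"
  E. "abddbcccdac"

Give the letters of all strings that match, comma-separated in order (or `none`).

A → no match
B → no match
C → match
D → no match
E → match

C, E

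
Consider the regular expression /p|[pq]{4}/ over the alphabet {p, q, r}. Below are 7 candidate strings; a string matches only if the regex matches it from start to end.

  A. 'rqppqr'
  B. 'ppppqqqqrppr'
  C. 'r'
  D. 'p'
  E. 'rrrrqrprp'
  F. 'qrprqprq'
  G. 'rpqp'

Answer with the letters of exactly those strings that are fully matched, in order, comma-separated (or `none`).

A → no match
B → no match
C → no match
D → match
E → no match
F → no match
G → no match

D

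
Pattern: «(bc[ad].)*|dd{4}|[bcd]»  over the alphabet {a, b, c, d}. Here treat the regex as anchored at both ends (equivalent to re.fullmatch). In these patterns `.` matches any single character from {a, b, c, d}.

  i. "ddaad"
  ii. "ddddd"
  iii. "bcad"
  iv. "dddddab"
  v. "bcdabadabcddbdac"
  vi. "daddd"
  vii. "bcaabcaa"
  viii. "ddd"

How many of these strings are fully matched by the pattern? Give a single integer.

i → no match
ii → match
iii → match
iv → no match
v → no match
vi → no match
vii → match
viii → no match
Total matched: 3

3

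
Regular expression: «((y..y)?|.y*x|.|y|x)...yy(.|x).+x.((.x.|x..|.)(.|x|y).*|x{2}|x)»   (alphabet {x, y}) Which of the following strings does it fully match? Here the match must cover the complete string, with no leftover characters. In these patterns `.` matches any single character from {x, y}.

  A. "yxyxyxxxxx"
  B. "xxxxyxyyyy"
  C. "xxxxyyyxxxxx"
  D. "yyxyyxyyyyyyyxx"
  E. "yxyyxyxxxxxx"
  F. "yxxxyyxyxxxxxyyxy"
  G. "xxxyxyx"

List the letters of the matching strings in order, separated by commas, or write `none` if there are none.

A. "yxyxyxxxxx" → no match
B. "xxxxyxyyyy" → no match
C. "xxxxyyyxxxxx" → match
D → no match
E. "yxyyxyxxxxxx" → no match
F → match
G. "xxxyxyx" → no match

C, F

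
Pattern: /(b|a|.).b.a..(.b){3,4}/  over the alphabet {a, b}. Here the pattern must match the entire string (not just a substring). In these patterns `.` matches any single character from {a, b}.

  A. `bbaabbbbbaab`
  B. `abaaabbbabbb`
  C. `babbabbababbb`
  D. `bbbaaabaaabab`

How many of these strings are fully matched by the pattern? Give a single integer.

A → no match
B → no match
C → match
D → no match
Total matched: 1

1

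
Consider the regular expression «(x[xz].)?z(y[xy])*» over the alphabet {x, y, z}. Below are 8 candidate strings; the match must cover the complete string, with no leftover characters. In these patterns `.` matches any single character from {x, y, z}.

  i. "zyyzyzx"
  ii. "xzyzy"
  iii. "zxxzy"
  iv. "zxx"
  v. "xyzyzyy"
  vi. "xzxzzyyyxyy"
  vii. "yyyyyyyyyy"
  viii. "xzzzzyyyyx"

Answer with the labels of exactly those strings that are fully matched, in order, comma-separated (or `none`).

i → no match
ii → no match
iii → no match
iv → no match
v → no match
vi → no match
vii → no match
viii → no match

none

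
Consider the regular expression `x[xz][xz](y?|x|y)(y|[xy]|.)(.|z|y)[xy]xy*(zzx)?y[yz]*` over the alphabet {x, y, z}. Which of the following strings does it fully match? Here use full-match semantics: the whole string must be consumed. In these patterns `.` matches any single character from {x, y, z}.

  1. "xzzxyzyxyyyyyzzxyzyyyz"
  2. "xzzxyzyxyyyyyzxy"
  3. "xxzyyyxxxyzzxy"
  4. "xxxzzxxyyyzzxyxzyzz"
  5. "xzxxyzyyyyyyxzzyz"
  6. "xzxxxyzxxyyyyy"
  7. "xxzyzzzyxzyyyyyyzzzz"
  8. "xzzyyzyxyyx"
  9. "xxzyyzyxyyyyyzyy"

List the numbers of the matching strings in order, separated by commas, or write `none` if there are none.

1, 9

1 → match
2 → no match
3 → no match
4 → no match
5 → no match
6 → no match
7 → no match
8 → no match
9 → match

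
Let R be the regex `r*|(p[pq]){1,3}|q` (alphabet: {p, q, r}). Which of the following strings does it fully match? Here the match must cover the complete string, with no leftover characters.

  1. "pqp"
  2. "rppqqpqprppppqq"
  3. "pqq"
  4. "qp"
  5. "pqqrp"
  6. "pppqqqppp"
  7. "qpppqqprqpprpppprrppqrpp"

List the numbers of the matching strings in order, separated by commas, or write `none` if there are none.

none

1. "pqp" → no match
2 → no match
3. "pqq" → no match
4. "qp" → no match
5. "pqqrp" → no match
6. "pppqqqppp" → no match
7 → no match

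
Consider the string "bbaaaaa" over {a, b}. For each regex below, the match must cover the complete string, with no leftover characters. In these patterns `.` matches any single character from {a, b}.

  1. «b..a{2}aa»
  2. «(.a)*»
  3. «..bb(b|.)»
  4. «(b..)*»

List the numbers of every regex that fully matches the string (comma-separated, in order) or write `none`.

1

1 → match
2 → no match
3 → no match
4 → no match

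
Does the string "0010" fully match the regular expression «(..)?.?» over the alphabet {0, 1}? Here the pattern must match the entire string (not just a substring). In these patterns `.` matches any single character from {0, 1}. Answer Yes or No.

No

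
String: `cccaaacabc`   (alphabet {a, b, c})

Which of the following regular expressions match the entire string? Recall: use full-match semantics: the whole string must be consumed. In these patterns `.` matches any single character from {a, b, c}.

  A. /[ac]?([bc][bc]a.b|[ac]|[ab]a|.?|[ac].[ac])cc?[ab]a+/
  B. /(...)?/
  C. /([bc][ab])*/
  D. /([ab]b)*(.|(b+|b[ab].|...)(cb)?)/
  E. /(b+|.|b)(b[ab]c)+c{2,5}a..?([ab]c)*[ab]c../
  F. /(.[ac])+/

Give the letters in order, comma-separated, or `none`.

A → no match — must end with `a`
B → no match
C → no match
D → no match
E → no match
F → match

F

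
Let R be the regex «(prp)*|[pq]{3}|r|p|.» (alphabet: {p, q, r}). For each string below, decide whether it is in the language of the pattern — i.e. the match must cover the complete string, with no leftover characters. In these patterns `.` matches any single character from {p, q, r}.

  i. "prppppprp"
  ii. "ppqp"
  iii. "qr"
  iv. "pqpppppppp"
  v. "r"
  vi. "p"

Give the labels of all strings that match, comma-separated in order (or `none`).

i → no match
ii → no match
iii → no match
iv → no match
v → match
vi → match

v, vi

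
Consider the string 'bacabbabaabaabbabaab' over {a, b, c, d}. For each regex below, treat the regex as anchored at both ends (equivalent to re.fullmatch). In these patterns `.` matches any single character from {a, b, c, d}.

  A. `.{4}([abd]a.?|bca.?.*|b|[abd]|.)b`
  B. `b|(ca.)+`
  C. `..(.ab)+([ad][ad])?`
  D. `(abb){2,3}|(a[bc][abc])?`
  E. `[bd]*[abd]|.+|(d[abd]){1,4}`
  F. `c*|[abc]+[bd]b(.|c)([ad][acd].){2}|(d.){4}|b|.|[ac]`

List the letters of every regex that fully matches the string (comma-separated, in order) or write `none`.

C, E

A → no match
B → no match
C → match
D → no match
E → match
F → no match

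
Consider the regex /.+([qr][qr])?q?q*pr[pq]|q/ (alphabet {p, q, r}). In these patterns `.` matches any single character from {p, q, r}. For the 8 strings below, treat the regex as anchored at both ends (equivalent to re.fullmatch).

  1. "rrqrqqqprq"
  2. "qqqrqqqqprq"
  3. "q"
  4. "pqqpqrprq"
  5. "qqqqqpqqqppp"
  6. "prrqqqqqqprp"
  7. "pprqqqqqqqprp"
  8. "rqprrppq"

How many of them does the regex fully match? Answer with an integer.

6

1 → match
2 → match
3 → match
4 → match
5 → no match
6 → match
7 → match
8 → no match
Total matched: 6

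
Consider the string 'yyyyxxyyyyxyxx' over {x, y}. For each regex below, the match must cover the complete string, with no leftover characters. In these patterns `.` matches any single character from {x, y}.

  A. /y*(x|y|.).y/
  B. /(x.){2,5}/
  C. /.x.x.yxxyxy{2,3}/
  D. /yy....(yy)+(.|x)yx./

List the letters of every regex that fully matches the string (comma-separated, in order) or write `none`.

D

A → no match — must end with 'y'
B → no match — must start with 'x'
C → no match — must end with 'y'
D → match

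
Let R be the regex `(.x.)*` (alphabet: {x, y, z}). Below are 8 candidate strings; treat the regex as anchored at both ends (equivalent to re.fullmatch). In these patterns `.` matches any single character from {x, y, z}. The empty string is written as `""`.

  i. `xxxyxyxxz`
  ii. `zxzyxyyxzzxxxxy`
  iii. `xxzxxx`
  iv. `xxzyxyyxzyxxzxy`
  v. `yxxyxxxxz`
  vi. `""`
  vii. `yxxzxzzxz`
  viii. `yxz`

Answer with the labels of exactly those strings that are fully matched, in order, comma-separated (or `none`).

i. `xxxyxyxxz` → match
ii → match
iii. `xxzxxx` → match
iv → match
v. `yxxyxxxxz` → match
vi. `""` → match
vii. `yxxzxzzxz` → match
viii. `yxz` → match

i, ii, iii, iv, v, vi, vii, viii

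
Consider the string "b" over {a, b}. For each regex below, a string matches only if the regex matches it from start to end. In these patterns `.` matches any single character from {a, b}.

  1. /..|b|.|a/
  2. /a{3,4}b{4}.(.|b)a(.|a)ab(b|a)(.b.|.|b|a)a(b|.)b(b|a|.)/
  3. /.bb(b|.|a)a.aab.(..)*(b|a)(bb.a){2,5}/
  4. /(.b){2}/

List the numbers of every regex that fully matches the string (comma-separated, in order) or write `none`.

1

1 → match
2 → no match — must start with "a"
3 → no match — must end with "a"
4 → no match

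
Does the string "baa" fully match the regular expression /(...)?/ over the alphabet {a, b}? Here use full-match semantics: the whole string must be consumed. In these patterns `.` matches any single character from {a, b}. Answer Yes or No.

Yes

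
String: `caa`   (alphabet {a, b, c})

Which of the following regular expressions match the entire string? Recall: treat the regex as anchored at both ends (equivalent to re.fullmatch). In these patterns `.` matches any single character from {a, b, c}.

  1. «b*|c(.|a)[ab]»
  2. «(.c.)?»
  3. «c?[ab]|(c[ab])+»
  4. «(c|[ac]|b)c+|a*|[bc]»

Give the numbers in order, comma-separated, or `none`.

1 → match
2 → no match
3 → no match
4 → no match

1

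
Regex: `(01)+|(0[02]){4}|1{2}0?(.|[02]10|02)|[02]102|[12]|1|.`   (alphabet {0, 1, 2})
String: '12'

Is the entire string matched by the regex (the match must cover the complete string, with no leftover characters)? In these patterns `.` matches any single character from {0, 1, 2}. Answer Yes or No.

No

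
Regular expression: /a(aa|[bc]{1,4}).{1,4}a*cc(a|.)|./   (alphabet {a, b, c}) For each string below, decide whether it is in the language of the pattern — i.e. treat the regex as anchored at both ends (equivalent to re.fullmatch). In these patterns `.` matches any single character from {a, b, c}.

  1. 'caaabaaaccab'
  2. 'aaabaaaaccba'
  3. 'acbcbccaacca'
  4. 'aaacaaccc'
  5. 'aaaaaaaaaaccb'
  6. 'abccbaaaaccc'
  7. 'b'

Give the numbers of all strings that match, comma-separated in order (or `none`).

1 → no match
2 → no match
3 → match
4 → match
5 → match
6 → match
7 → match

3, 4, 5, 6, 7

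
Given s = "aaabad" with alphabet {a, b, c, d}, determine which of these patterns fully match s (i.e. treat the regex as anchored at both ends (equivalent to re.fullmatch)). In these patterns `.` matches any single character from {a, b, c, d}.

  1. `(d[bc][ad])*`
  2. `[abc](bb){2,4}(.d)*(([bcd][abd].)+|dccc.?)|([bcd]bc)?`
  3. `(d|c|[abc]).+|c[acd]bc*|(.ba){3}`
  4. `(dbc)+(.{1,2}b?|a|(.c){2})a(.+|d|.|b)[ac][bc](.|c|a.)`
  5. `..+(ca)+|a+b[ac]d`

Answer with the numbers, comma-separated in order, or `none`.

1 → no match
2 → no match
3 → match
4 → no match — must start with "dbc"
5 → match

3, 5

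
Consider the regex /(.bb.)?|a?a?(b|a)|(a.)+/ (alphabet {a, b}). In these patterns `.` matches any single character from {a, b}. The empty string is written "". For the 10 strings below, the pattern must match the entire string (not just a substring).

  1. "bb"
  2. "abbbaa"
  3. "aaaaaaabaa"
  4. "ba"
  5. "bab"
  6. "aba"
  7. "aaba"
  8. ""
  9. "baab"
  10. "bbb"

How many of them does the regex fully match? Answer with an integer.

1 → no match
2 → no match
3 → match
4 → no match
5 → no match
6 → no match
7 → no match
8 → match
9 → no match
10 → no match
Total matched: 2

2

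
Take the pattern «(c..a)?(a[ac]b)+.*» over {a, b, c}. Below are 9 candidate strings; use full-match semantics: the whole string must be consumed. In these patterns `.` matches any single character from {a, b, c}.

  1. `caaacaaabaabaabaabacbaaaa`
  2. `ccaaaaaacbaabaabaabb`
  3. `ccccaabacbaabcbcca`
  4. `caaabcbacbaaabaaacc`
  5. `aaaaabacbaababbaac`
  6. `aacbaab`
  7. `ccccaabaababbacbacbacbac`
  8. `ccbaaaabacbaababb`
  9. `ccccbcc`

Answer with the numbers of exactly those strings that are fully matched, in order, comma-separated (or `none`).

1 → no match
2 → no match
3 → no match
4 → no match
5 → no match
6 → no match
7 → no match
8 → no match
9 → no match

none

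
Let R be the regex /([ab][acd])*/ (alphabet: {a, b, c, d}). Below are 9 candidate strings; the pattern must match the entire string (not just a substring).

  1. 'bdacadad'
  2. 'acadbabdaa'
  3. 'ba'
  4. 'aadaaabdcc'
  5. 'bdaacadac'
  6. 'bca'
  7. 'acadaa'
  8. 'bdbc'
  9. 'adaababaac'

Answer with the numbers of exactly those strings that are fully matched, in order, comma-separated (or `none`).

1. 'bdacadad' → match
2. 'acadbabdaa' → match
3. 'ba' → match
4. 'aadaaabdcc' → no match
5. 'bdaacadac' → no match
6. 'bca' → no match
7. 'acadaa' → match
8. 'bdbc' → match
9. 'adaababaac' → match

1, 2, 3, 7, 8, 9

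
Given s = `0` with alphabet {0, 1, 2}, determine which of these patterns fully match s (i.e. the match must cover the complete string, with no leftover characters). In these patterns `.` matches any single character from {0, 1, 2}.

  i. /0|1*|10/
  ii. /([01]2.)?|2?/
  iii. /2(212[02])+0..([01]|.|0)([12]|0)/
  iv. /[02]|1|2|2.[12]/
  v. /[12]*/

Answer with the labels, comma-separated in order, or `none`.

i → match
ii → no match
iii → no match — must start with `2212`
iv → match
v → no match

i, iv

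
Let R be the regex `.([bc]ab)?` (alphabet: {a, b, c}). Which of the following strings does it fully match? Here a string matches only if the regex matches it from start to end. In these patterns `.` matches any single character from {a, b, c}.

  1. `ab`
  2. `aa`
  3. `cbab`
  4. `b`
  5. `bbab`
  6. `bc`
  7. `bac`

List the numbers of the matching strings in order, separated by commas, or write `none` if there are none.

3, 4, 5

1. `ab` → no match
2. `aa` → no match
3. `cbab` → match
4. `b` → match
5. `bbab` → match
6. `bc` → no match
7. `bac` → no match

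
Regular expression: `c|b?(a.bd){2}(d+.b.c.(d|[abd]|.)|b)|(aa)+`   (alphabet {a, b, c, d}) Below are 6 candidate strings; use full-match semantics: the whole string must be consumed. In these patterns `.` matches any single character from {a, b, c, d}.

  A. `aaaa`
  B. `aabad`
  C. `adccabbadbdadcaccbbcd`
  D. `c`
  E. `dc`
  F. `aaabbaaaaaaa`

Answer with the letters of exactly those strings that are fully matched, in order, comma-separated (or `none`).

A, D

A → match
B → no match
C → no match
D → match
E → no match
F → no match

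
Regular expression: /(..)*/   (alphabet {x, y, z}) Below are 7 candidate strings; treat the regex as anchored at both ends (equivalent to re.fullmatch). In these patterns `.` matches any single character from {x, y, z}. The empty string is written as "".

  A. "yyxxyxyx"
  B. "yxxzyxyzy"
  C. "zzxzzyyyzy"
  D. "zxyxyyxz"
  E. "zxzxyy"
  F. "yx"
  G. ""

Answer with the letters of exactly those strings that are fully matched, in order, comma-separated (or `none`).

A, C, D, E, F, G

A → match
B → no match
C → match
D → match
E → match
F → match
G → match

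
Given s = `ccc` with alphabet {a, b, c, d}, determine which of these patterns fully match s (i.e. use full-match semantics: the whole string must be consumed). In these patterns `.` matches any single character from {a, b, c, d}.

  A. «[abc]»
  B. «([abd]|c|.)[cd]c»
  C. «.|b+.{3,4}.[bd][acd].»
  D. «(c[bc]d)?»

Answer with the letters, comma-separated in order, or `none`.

A → no match
B → match
C → no match
D → no match

B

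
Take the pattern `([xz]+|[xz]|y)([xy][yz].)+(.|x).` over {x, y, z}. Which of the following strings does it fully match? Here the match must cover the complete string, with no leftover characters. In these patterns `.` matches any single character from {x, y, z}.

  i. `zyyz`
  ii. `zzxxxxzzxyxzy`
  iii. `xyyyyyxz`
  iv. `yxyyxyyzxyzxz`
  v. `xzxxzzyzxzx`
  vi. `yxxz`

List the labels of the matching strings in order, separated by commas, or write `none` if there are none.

ii, v

i → no match
ii → match
iii → no match
iv → no match
v → match
vi → no match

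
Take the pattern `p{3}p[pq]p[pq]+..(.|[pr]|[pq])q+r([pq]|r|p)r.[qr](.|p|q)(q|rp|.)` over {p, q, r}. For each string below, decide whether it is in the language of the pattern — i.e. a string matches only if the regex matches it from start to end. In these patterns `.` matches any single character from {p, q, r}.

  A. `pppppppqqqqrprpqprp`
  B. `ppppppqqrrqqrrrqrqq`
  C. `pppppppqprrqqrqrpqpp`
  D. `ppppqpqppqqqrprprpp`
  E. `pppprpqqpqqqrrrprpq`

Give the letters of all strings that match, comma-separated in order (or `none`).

A → match
B → match
C → match
D → match
E → no match

A, B, C, D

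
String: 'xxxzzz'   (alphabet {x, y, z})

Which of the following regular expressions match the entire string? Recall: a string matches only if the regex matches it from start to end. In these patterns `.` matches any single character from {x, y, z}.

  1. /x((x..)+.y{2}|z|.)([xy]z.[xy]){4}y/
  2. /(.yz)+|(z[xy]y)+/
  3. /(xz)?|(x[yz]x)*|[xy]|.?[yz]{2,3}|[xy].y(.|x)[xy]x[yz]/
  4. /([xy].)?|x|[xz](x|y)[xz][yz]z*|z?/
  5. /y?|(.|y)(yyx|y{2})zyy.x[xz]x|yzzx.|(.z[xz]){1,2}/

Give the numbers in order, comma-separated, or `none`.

4

1 → no match — must end with 'y'
2 → no match
3 → no match
4 → match
5 → no match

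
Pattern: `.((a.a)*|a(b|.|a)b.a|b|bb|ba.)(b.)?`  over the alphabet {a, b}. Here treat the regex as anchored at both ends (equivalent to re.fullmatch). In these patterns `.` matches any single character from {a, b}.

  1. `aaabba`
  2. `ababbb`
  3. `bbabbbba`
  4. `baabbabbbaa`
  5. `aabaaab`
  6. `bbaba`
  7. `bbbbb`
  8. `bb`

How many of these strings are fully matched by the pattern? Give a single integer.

1. `aaabba` → match
2. `ababbb` → match
3. `bbabbbba` → no match
4. `baabbabbbaa` → no match
5. `aabaaab` → no match
6. `bbaba` → no match
7. `bbbbb` → match
8. `bb` → match
Total matched: 4

4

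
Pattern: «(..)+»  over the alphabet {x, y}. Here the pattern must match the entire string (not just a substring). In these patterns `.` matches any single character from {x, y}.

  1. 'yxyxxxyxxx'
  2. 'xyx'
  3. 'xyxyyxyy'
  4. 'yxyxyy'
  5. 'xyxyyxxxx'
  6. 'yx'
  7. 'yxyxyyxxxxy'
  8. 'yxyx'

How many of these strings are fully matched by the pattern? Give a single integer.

1 → match
2 → no match
3 → match
4 → match
5 → no match
6 → match
7 → no match
8 → match
Total matched: 5

5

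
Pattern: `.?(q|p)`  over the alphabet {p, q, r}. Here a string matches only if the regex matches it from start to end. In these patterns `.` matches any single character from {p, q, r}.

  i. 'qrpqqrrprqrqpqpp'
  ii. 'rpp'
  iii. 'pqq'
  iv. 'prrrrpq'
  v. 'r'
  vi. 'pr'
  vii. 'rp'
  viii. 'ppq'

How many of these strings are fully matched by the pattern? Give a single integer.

1

i → no match
ii → no match
iii → no match
iv → no match
v → no match
vi → no match
vii → match
viii → no match
Total matched: 1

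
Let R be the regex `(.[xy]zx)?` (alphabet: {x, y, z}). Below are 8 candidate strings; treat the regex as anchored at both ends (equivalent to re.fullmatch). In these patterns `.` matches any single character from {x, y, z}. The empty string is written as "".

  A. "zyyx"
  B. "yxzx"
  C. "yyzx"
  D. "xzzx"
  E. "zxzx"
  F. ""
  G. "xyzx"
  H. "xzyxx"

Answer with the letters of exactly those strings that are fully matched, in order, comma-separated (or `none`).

A. "zyyx" → no match
B. "yxzx" → match
C. "yyzx" → match
D. "xzzx" → no match
E. "zxzx" → match
F. "" → match
G. "xyzx" → match
H. "xzyxx" → no match

B, C, E, F, G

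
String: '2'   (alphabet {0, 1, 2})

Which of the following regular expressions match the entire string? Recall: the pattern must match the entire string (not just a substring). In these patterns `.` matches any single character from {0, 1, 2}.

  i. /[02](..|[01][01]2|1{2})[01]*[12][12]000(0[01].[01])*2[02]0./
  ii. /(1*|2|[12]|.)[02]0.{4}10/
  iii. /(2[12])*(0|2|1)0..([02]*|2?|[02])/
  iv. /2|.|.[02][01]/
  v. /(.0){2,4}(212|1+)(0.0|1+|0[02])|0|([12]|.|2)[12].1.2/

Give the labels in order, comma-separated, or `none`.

iv

i → no match
ii → no match — must end with '10'
iii → no match
iv → match
v → no match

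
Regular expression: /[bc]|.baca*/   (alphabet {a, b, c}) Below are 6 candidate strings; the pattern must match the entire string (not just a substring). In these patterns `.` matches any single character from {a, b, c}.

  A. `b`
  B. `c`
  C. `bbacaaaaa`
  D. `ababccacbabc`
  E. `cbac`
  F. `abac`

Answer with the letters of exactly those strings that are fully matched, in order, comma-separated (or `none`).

A, B, C, E, F

A → match
B → match
C → match
D → no match
E → match
F → match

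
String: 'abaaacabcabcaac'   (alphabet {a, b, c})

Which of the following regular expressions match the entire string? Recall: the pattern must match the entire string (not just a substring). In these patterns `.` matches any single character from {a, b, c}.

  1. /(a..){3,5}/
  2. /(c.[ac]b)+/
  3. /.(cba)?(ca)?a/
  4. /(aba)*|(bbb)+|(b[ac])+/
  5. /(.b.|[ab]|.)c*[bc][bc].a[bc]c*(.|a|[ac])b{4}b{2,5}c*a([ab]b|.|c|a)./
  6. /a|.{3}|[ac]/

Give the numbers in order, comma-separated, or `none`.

1 → match
2 → no match — must start with 'c'
3 → no match — must end with 'a'
4 → no match
5 → no match
6 → no match

1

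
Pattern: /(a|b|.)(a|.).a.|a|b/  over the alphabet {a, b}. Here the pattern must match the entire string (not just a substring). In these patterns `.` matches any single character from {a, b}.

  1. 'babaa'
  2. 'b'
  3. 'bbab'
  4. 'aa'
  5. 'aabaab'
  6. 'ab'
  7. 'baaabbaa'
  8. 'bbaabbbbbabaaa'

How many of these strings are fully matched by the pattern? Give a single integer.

1 → match
2 → match
3 → no match
4 → no match
5 → no match
6 → no match
7 → no match
8 → no match
Total matched: 2

2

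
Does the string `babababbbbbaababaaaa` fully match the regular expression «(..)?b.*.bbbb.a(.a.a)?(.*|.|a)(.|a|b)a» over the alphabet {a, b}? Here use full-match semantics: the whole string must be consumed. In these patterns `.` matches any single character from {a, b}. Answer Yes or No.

Yes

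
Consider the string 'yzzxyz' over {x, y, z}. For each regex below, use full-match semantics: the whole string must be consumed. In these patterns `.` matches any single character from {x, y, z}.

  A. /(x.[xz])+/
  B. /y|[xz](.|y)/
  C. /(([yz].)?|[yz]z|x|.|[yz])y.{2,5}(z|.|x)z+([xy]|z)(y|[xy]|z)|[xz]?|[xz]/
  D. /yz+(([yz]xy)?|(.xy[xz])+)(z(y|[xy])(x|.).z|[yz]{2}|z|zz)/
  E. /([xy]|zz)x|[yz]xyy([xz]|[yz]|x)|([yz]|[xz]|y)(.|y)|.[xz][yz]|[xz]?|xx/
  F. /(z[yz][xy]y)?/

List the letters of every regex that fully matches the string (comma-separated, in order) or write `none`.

A → no match — must start with 'x'
B → no match
C → no match
D → match
E → no match
F → no match

D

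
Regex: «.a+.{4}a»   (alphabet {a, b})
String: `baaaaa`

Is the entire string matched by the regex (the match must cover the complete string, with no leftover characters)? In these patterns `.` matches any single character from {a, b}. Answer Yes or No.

No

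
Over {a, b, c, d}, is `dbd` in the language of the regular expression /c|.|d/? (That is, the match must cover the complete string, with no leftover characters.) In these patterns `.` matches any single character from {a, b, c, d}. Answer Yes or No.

No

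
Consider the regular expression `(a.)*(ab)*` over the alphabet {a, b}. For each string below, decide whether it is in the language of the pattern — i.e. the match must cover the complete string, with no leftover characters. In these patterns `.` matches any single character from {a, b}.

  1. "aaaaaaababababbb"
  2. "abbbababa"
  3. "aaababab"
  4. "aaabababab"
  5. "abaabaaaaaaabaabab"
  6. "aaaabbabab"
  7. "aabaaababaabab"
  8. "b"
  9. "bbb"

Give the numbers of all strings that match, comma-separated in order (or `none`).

3, 4

1 → no match
2 → no match
3 → match
4 → match
5 → no match
6 → no match
7 → no match
8 → no match
9 → no match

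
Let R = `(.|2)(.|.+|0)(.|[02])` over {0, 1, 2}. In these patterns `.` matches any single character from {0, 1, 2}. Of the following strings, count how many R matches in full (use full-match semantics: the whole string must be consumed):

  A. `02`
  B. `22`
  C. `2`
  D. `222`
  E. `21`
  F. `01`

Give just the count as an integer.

1

A. `02` → no match
B. `22` → no match
C. `2` → no match
D. `222` → match
E. `21` → no match
F. `01` → no match
Total matched: 1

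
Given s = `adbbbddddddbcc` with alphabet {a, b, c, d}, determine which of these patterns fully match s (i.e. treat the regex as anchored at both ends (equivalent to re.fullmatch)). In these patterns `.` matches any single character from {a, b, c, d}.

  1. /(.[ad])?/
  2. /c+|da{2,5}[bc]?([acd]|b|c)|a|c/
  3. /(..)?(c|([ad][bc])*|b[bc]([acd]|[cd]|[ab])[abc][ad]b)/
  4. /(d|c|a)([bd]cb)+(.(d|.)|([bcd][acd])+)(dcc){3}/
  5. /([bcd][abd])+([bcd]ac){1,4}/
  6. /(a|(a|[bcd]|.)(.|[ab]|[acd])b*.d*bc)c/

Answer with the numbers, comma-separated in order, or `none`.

6

1 → no match
2 → no match
3 → no match
4 → no match — must end with `dcc`
5 → no match — must end with `ac`
6 → match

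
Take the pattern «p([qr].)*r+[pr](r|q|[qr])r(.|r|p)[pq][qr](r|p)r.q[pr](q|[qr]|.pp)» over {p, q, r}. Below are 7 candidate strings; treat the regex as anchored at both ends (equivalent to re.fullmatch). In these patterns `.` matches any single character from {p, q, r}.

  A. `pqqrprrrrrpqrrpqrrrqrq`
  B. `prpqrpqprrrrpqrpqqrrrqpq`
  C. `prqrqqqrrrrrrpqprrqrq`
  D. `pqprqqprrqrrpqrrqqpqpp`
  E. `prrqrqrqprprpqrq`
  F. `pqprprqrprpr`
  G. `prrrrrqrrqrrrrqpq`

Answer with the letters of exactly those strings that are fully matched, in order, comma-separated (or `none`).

A, C, D, G

A → match
B → no match
C → match
D → match
E → no match
F → no match
G → match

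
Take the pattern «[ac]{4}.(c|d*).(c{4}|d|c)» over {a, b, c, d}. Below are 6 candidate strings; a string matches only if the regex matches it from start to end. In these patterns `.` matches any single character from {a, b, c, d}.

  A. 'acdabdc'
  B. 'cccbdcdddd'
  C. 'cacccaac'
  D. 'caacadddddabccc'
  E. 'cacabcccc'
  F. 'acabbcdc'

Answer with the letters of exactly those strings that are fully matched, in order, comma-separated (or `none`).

none

A → no match
B → no match
C → no match
D → no match
E → no match
F → no match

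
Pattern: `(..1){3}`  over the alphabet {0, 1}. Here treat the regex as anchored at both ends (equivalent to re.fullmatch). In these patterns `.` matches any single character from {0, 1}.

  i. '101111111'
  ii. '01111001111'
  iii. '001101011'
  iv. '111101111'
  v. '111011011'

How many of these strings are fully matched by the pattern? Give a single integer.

i → match
ii → no match
iii → match
iv → match
v → match
Total matched: 4

4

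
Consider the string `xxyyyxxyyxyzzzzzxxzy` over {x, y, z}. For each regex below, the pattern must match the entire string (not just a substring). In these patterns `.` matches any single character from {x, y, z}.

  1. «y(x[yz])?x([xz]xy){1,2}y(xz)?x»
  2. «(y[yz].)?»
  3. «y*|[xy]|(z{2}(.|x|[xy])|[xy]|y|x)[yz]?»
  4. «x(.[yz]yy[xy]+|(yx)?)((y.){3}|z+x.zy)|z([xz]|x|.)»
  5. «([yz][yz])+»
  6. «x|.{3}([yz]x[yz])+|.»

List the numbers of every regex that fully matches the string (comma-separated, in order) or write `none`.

4

1 → no match — must start with `y`
2 → no match
3 → no match
4 → match
5 → no match
6 → no match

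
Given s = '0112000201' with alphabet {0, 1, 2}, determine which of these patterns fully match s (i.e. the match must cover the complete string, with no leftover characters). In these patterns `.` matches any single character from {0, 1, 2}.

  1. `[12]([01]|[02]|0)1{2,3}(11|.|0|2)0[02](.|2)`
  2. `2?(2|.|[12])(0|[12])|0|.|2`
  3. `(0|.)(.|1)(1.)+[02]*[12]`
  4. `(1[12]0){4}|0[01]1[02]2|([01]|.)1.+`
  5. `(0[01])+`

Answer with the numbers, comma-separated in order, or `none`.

3, 4

1 → no match
2 → no match
3 → match
4 → match
5 → no match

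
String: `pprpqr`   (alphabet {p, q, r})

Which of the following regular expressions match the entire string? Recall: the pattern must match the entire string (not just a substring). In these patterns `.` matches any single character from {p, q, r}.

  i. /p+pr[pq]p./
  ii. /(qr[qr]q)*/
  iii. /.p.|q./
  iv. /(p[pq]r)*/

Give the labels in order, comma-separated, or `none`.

i → no match
ii → no match
iii → no match
iv → match

iv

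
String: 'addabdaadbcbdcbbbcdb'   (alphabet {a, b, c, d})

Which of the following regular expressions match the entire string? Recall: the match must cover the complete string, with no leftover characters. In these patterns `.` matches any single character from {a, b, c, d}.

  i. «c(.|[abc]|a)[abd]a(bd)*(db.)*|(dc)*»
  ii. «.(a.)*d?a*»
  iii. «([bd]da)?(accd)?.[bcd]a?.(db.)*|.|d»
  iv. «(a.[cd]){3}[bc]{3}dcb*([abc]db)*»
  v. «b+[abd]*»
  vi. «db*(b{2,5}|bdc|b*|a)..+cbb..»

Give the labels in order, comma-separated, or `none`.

iv

i → no match
ii → no match
iii → no match
iv → match
v → no match — must start with 'b'
vi → no match — must start with 'd'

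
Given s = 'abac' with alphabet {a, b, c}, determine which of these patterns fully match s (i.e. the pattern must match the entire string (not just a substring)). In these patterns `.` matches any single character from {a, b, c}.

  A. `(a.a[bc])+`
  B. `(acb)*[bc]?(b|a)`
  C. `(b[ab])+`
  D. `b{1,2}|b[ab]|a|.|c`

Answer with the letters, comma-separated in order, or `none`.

A

A → match
B → no match
C → no match — must start with 'b'
D → no match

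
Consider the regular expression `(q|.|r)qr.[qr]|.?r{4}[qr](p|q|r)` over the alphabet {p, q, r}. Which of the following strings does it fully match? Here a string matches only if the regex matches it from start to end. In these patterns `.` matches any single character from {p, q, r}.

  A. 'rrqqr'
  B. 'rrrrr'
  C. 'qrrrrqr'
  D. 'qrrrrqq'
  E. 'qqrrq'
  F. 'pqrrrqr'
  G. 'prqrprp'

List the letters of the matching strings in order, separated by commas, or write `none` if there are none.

C, D, E

A → no match
B → no match
C → match
D → match
E → match
F → no match
G → no match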